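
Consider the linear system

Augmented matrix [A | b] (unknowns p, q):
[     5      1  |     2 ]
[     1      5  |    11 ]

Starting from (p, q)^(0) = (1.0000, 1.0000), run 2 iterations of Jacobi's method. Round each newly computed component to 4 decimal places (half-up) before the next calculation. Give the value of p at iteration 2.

Iteration 1:
  p = (2 - (1)·1.0000) / (5) = 0.2000
  q = (11 - (1)·1.0000) / (5) = 2.0000
Iteration 2:
  p = (2 - (1)·2.0000) / (5) = 0.0000
  q = (11 - (1)·0.2000) / (5) = 2.1600

0.0000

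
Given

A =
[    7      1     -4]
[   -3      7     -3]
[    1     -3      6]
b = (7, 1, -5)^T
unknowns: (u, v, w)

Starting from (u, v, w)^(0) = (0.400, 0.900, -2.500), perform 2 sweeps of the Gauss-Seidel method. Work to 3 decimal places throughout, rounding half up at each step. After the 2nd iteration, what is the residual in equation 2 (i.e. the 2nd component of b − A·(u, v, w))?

0.895

Iteration 1:
  u = (7 - (1)·0.900 - (-4)·-2.500) / (7) = -0.557
  v = (1 - (-3)·-0.557 - (-3)·-2.500) / (7) = -1.167
  w = (-5 - (1)·-0.557 - (-3)·-1.167) / (6) = -1.324
Iteration 2:
  u = (7 - (1)·-1.167 - (-4)·-1.324) / (7) = 0.410
  v = (1 - (-3)·0.410 - (-3)·-1.324) / (7) = -0.249
  w = (-5 - (1)·0.410 - (-3)·-0.249) / (6) = -1.026
Residual b − A·x = (0.275, 0.895, -0.001)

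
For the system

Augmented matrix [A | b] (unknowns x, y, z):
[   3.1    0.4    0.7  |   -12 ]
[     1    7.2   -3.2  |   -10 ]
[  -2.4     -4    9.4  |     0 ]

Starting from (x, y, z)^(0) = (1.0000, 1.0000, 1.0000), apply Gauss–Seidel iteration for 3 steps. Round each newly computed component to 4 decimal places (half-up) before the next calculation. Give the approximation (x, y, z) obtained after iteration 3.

(-3.3415, -1.6003, -1.5341)

Iteration 1:
  x = (-12 - (0.4)·1.0000 - (0.7)·1.0000) / (3.1) = -4.2258
  y = (-10 - (1)·-4.2258 - (-3.2)·1.0000) / (7.2) = -0.3575
  z = (0 - (-2.4)·-4.2258 - (-4)·-0.3575) / (9.4) = -1.2311
Iteration 2:
  x = (-12 - (0.4)·-0.3575 - (0.7)·-1.2311) / (3.1) = -3.5468
  y = (-10 - (1)·-3.5468 - (-3.2)·-1.2311) / (7.2) = -1.4434
  z = (0 - (-2.4)·-3.5468 - (-4)·-1.4434) / (9.4) = -1.5198
Iteration 3:
  x = (-12 - (0.4)·-1.4434 - (0.7)·-1.5198) / (3.1) = -3.3415
  y = (-10 - (1)·-3.3415 - (-3.2)·-1.5198) / (7.2) = -1.6003
  z = (0 - (-2.4)·-3.3415 - (-4)·-1.6003) / (9.4) = -1.5341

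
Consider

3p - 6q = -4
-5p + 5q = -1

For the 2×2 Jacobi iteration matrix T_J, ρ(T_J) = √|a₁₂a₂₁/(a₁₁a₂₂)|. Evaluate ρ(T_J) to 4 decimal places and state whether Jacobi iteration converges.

1.4142

a₁₂a₂₁/(a₁₁a₂₂) = (-6)·(-5) / ((3)·(5)) = 2.000000
ρ = √|2.000000| = √2.000000 = 1.4142
ρ > 1, so Jacobi diverges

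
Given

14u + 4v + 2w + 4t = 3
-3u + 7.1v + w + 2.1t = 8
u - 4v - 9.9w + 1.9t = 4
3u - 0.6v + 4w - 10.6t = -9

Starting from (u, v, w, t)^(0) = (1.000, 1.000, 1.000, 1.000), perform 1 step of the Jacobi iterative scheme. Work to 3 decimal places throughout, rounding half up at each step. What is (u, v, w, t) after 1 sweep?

Iteration 1:
  u = (3 - (4)·1.000 - (2)·1.000 - (4)·1.000) / (14) = -0.500
  v = (8 - (-3)·1.000 - (1)·1.000 - (2.1)·1.000) / (7.1) = 1.113
  w = (4 - (1)·1.000 - (-4)·1.000 - (1.9)·1.000) / (-9.9) = -0.515
  t = (-9 - (3)·1.000 - (-0.6)·1.000 - (4)·1.000) / (-10.6) = 1.453

(-0.500, 1.113, -0.515, 1.453)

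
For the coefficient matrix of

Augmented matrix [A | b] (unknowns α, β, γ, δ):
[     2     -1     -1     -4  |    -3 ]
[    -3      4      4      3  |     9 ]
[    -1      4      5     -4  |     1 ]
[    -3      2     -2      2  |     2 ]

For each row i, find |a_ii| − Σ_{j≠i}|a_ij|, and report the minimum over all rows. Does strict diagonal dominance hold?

-6

row 1: |2| − (1+1+4) = -4
row 2: |4| − (3+4+3) = -6
row 3: |5| − (1+4+4) = -4
row 4: |2| − (3+2+2) = -5
minimum over rows = -6 → not strictly diagonally dominant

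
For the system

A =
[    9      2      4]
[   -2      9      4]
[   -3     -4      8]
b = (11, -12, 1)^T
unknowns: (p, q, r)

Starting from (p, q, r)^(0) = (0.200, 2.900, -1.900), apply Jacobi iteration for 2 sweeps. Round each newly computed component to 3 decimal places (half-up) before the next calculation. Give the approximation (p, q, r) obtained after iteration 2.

Iteration 1:
  p = (11 - (2)·2.900 - (4)·-1.900) / (9) = 1.422
  q = (-12 - (-2)·0.200 - (4)·-1.900) / (9) = -0.444
  r = (1 - (-3)·0.200 - (-4)·2.900) / (8) = 1.650
Iteration 2:
  p = (11 - (2)·-0.444 - (4)·1.650) / (9) = 0.588
  q = (-12 - (-2)·1.422 - (4)·1.650) / (9) = -1.751
  r = (1 - (-3)·1.422 - (-4)·-0.444) / (8) = 0.436

(0.588, -1.751, 0.436)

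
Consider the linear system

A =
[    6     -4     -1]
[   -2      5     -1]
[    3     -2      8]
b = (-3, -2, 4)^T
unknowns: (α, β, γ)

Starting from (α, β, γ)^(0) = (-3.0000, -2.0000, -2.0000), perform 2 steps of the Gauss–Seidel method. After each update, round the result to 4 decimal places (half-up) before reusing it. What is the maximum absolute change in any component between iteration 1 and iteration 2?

0.8611

Iteration 1:
  α = (-3 - (-4)·-2.0000 - (-1)·-2.0000) / (6) = -2.1667
  β = (-2 - (-2)·-2.1667 - (-1)·-2.0000) / (5) = -1.6667
  γ = (4 - (3)·-2.1667 - (-2)·-1.6667) / (8) = 0.8958
Iteration 2:
  α = (-3 - (-4)·-1.6667 - (-1)·0.8958) / (6) = -1.4618
  β = (-2 - (-2)·-1.4618 - (-1)·0.8958) / (5) = -0.8056
  γ = (4 - (3)·-1.4618 - (-2)·-0.8056) / (8) = 0.8468
Change: (0.7049, 0.8611, -0.0490) → max |·| = 0.8611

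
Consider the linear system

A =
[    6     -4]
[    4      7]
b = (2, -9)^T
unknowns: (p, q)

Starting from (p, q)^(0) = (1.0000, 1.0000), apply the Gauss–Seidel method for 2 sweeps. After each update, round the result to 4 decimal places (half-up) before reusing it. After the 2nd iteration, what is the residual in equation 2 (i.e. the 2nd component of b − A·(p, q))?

Iteration 1:
  p = (2 - (-4)·1.0000) / (6) = 1.0000
  q = (-9 - (4)·1.0000) / (7) = -1.8571
Iteration 2:
  p = (2 - (-4)·-1.8571) / (6) = -0.9047
  q = (-9 - (4)·-0.9047) / (7) = -0.7687
Residual b − A·x = (4.3534, -0.0003)

-0.0003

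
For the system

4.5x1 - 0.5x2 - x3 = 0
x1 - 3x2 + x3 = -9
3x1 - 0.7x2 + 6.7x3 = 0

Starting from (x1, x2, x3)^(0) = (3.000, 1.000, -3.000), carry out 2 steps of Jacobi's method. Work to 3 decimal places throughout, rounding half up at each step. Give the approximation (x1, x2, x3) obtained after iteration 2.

Iteration 1:
  x1 = (0 - (-0.5)·1.000 - (-1)·-3.000) / (4.5) = -0.556
  x2 = (-9 - (1)·3.000 - (1)·-3.000) / (-3) = 3.000
  x3 = (0 - (3)·3.000 - (-0.7)·1.000) / (6.7) = -1.239
Iteration 2:
  x1 = (0 - (-0.5)·3.000 - (-1)·-1.239) / (4.5) = 0.058
  x2 = (-9 - (1)·-0.556 - (1)·-1.239) / (-3) = 2.402
  x3 = (0 - (3)·-0.556 - (-0.7)·3.000) / (6.7) = 0.562

(0.058, 2.402, 0.562)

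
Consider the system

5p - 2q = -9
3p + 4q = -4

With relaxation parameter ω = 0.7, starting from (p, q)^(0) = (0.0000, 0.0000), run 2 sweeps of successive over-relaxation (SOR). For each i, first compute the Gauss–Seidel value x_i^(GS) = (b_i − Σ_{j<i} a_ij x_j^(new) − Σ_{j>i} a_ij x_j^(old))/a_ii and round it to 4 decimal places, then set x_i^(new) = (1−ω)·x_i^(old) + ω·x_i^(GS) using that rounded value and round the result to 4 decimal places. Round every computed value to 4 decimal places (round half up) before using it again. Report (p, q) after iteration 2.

(-1.6488, 0.1541)

Iteration 1:
  p: GS value = (-9 - (-2)·0.0000) / (5) = -1.8000;  p ← (1−ω)·0.0000 + ω·-1.8000 = -1.2600
  q: GS value = (-4 - (3)·-1.2600) / (4) = -0.0550;  q ← (1−ω)·0.0000 + ω·-0.0550 = -0.0385
Iteration 2:
  p: GS value = (-9 - (-2)·-0.0385) / (5) = -1.8154;  p ← (1−ω)·-1.2600 + ω·-1.8154 = -1.6488
  q: GS value = (-4 - (3)·-1.6488) / (4) = 0.2366;  q ← (1−ω)·-0.0385 + ω·0.2366 = 0.1541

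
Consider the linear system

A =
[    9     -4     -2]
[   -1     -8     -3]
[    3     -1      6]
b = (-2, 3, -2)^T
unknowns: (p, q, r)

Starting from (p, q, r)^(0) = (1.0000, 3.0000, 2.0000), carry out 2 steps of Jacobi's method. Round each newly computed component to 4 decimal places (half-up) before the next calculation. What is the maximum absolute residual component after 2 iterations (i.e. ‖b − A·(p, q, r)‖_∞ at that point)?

8.0279

Iteration 1:
  p = (-2 - (-4)·3.0000 - (-2)·2.0000) / (9) = 1.5556
  q = (3 - (-1)·1.0000 - (-3)·2.0000) / (-8) = -1.2500
  r = (-2 - (3)·1.0000 - (-1)·3.0000) / (6) = -0.3333
Iteration 2:
  p = (-2 - (-4)·-1.2500 - (-2)·-0.3333) / (9) = -0.8518
  q = (3 - (-1)·1.5556 - (-3)·-0.3333) / (-8) = -0.4445
  r = (-2 - (3)·1.5556 - (-1)·-1.2500) / (6) = -1.3195
Residual b − A·x = (1.2492, -5.3663, 8.0279); ∞-norm = 8.0279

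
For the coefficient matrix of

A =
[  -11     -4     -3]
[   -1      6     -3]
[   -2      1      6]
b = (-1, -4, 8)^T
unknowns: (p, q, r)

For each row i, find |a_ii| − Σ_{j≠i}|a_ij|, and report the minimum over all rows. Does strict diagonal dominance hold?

row 1: |-11| − (4+3) = 4
row 2: |6| − (1+3) = 2
row 3: |6| − (2+1) = 3
minimum over rows = 2 → strictly diagonally dominant (convergence guaranteed)

2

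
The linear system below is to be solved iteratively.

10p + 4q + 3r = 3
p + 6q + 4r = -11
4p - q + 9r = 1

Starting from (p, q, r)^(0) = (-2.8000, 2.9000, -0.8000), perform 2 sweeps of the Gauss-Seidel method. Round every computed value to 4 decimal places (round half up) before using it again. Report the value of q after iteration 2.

-2.1196

Iteration 1:
  p = (3 - (4)·2.9000 - (3)·-0.8000) / (10) = -0.6200
  q = (-11 - (1)·-0.6200 - (4)·-0.8000) / (6) = -1.1967
  r = (1 - (4)·-0.6200 - (-1)·-1.1967) / (9) = 0.2537
Iteration 2:
  p = (3 - (4)·-1.1967 - (3)·0.2537) / (10) = 0.7026
  q = (-11 - (1)·0.7026 - (4)·0.2537) / (6) = -2.1196
  r = (1 - (4)·0.7026 - (-1)·-2.1196) / (9) = -0.4367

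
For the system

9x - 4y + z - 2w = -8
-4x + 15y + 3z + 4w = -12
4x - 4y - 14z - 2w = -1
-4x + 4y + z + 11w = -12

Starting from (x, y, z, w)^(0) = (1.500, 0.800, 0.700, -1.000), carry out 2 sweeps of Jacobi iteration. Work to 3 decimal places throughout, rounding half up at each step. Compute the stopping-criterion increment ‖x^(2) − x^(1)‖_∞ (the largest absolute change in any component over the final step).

Iteration 1:
  x = (-8 - (-4)·0.800 - (1)·0.700 - (-2)·-1.000) / (9) = -0.833
  y = (-12 - (-4)·1.500 - (3)·0.700 - (4)·-1.000) / (15) = -0.273
  z = (-1 - (4)·1.500 - (-4)·0.800 - (-2)·-1.000) / (-14) = 0.414
  w = (-12 - (-4)·1.500 - (4)·0.800 - (1)·0.700) / (11) = -0.900
Iteration 2:
  x = (-8 - (-4)·-0.273 - (1)·0.414 - (-2)·-0.900) / (9) = -1.256
  y = (-12 - (-4)·-0.833 - (3)·0.414 - (4)·-0.900) / (15) = -0.865
  z = (-1 - (4)·-0.833 - (-4)·-0.273 - (-2)·-0.900) / (-14) = 0.040
  w = (-12 - (-4)·-0.833 - (4)·-0.273 - (1)·0.414) / (11) = -1.332
Change: (-0.423, -0.592, -0.374, -0.432) → max |·| = 0.592

0.592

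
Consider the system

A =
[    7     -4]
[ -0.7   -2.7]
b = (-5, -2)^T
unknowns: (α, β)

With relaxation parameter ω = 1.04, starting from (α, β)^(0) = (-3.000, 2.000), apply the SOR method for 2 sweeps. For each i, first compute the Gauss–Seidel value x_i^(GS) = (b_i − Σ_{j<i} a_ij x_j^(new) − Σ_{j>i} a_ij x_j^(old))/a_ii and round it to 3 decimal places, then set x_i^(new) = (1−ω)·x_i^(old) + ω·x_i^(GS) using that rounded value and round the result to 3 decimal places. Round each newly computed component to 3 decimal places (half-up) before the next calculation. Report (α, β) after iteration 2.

Iteration 1:
  α: GS value = (-5 - (-4)·2.000) / (7) = 0.429;  α ← (1−ω)·-3.000 + ω·0.429 = 0.566
  β: GS value = (-2 - (-0.7)·0.566) / (-2.7) = 0.594;  β ← (1−ω)·2.000 + ω·0.594 = 0.538
Iteration 2:
  α: GS value = (-5 - (-4)·0.538) / (7) = -0.407;  α ← (1−ω)·0.566 + ω·-0.407 = -0.446
  β: GS value = (-2 - (-0.7)·-0.446) / (-2.7) = 0.856;  β ← (1−ω)·0.538 + ω·0.856 = 0.869

(-0.446, 0.869)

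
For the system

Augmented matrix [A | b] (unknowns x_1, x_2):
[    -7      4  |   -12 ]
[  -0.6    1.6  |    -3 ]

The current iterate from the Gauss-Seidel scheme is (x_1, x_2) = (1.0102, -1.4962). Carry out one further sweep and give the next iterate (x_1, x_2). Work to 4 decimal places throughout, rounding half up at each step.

One sweep:
  x_1 = (-12 - (4)·-1.4962) / (-7) = 0.8593
  x_2 = (-3 - (-0.6)·0.8593) / (1.6) = -1.5528

(0.8593, -1.5528)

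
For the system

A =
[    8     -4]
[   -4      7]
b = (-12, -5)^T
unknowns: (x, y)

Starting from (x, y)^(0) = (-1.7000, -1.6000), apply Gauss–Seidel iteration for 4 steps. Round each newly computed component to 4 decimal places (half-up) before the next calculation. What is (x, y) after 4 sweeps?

Iteration 1:
  x = (-12 - (-4)·-1.6000) / (8) = -2.3000
  y = (-5 - (-4)·-2.3000) / (7) = -2.0286
Iteration 2:
  x = (-12 - (-4)·-2.0286) / (8) = -2.5143
  y = (-5 - (-4)·-2.5143) / (7) = -2.1510
Iteration 3:
  x = (-12 - (-4)·-2.1510) / (8) = -2.5755
  y = (-5 - (-4)·-2.5755) / (7) = -2.1860
Iteration 4:
  x = (-12 - (-4)·-2.1860) / (8) = -2.5930
  y = (-5 - (-4)·-2.5930) / (7) = -2.1960

(-2.5930, -2.1960)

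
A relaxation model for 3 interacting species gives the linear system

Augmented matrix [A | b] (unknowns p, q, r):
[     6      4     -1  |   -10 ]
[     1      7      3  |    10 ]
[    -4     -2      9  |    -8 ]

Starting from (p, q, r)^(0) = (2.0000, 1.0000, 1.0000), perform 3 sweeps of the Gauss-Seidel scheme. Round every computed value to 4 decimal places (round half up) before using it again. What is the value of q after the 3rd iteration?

Iteration 1:
  p = (-10 - (4)·1.0000 - (-1)·1.0000) / (6) = -2.1667
  q = (10 - (1)·-2.1667 - (3)·1.0000) / (7) = 1.3095
  r = (-8 - (-4)·-2.1667 - (-2)·1.3095) / (9) = -1.5609
Iteration 2:
  p = (-10 - (4)·1.3095 - (-1)·-1.5609) / (6) = -2.7998
  q = (10 - (1)·-2.7998 - (3)·-1.5609) / (7) = 2.4975
  r = (-8 - (-4)·-2.7998 - (-2)·2.4975) / (9) = -1.5782
Iteration 3:
  p = (-10 - (4)·2.4975 - (-1)·-1.5782) / (6) = -3.5947
  q = (10 - (1)·-3.5947 - (3)·-1.5782) / (7) = 2.6185
  r = (-8 - (-4)·-3.5947 - (-2)·2.6185) / (9) = -1.9046

2.6185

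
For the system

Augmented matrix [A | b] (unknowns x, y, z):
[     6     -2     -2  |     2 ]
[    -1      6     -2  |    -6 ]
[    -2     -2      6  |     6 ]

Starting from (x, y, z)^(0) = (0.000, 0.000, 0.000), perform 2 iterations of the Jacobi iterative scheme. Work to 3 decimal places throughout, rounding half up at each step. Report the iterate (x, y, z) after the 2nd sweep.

(0.333, -0.611, 0.778)

Iteration 1:
  x = (2 - (-2)·0.000 - (-2)·0.000) / (6) = 0.333
  y = (-6 - (-1)·0.000 - (-2)·0.000) / (6) = -1.000
  z = (6 - (-2)·0.000 - (-2)·0.000) / (6) = 1.000
Iteration 2:
  x = (2 - (-2)·-1.000 - (-2)·1.000) / (6) = 0.333
  y = (-6 - (-1)·0.333 - (-2)·1.000) / (6) = -0.611
  z = (6 - (-2)·0.333 - (-2)·-1.000) / (6) = 0.778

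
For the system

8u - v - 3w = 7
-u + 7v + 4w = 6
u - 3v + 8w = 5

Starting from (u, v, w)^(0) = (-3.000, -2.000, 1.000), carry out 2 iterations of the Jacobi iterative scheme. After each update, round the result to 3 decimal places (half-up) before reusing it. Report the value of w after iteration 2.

Iteration 1:
  u = (7 - (-1)·-2.000 - (-3)·1.000) / (8) = 1.000
  v = (6 - (-1)·-3.000 - (4)·1.000) / (7) = -0.143
  w = (5 - (1)·-3.000 - (-3)·-2.000) / (8) = 0.250
Iteration 2:
  u = (7 - (-1)·-0.143 - (-3)·0.250) / (8) = 0.951
  v = (6 - (-1)·1.000 - (4)·0.250) / (7) = 0.857
  w = (5 - (1)·1.000 - (-3)·-0.143) / (8) = 0.446

0.446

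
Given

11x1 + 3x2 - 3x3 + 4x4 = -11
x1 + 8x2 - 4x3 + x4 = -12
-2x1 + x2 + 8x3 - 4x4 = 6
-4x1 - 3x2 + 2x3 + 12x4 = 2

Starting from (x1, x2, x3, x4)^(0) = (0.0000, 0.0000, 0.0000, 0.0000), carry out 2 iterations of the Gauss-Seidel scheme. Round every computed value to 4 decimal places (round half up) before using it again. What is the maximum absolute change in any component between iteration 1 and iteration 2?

Iteration 1:
  x1 = (-11 - (3)·0.0000 - (-3)·0.0000 - (4)·0.0000) / (11) = -1.0000
  x2 = (-12 - (1)·-1.0000 - (-4)·0.0000 - (1)·0.0000) / (8) = -1.3750
  x3 = (6 - (-2)·-1.0000 - (1)·-1.3750 - (-4)·0.0000) / (8) = 0.6719
  x4 = (2 - (-4)·-1.0000 - (-3)·-1.3750 - (2)·0.6719) / (12) = -0.6224
Iteration 2:
  x1 = (-11 - (3)·-1.3750 - (-3)·0.6719 - (4)·-0.6224) / (11) = -0.2154
  x2 = (-12 - (1)·-0.2154 - (-4)·0.6719 - (1)·-0.6224) / (8) = -1.0593
  x3 = (6 - (-2)·-0.2154 - (1)·-1.0593 - (-4)·-0.6224) / (8) = 0.5174
  x4 = (2 - (-4)·-0.2154 - (-3)·-1.0593 - (2)·0.5174) / (12) = -0.2562
Change: (0.7846, 0.3157, -0.1545, 0.3662) → max |·| = 0.7846

0.7846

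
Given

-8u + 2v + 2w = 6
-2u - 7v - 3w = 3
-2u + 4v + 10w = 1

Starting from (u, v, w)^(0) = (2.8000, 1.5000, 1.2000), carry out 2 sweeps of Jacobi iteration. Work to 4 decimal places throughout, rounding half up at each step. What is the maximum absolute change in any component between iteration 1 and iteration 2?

Iteration 1:
  u = (6 - (2)·1.5000 - (2)·1.2000) / (-8) = -0.0750
  v = (3 - (-2)·2.8000 - (-3)·1.2000) / (-7) = -1.7429
  w = (1 - (-2)·2.8000 - (4)·1.5000) / (10) = 0.0600
Iteration 2:
  u = (6 - (2)·-1.7429 - (2)·0.0600) / (-8) = -1.1707
  v = (3 - (-2)·-0.0750 - (-3)·0.0600) / (-7) = -0.4329
  w = (1 - (-2)·-0.0750 - (4)·-1.7429) / (10) = 0.7822
Change: (-1.0957, 1.3100, 0.7222) → max |·| = 1.3100

1.3100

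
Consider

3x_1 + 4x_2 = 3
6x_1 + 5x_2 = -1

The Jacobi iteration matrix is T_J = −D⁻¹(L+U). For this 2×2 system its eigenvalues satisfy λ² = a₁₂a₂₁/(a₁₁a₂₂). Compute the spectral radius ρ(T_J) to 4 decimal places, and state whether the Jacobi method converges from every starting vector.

1.2649

a₁₂a₂₁/(a₁₁a₂₂) = (4)·(6) / ((3)·(5)) = 1.600000
ρ = √|1.600000| = √1.600000 = 1.2649
ρ > 1, so Jacobi diverges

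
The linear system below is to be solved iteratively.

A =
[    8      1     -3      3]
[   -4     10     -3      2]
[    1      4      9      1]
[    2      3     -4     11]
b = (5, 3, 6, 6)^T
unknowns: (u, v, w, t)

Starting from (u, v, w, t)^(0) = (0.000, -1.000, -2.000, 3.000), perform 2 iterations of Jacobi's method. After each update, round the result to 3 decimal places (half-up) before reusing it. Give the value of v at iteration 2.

Iteration 1:
  u = (5 - (1)·-1.000 - (-3)·-2.000 - (3)·3.000) / (8) = -1.125
  v = (3 - (-4)·0.000 - (-3)·-2.000 - (2)·3.000) / (10) = -0.900
  w = (6 - (1)·0.000 - (4)·-1.000 - (1)·3.000) / (9) = 0.778
  t = (6 - (2)·0.000 - (3)·-1.000 - (-4)·-2.000) / (11) = 0.091
Iteration 2:
  u = (5 - (1)·-0.900 - (-3)·0.778 - (3)·0.091) / (8) = 0.995
  v = (3 - (-4)·-1.125 - (-3)·0.778 - (2)·0.091) / (10) = 0.065
  w = (6 - (1)·-1.125 - (4)·-0.900 - (1)·0.091) / (9) = 1.182
  t = (6 - (2)·-1.125 - (3)·-0.900 - (-4)·0.778) / (11) = 1.278

0.065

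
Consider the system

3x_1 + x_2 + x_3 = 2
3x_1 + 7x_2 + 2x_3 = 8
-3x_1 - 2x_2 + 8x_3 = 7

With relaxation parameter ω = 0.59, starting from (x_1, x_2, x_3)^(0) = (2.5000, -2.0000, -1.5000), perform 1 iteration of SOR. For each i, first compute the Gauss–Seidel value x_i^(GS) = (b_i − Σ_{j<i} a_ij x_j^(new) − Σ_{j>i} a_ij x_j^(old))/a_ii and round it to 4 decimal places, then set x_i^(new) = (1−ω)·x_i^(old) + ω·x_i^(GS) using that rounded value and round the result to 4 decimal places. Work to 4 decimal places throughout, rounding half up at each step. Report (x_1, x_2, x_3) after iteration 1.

Iteration 1:
  x_1: GS value = (2 - (1)·-2.0000 - (1)·-1.5000) / (3) = 1.8333;  x_1 ← (1−ω)·2.5000 + ω·1.8333 = 2.1066
  x_2: GS value = (8 - (3)·2.1066 - (2)·-1.5000) / (7) = 0.6686;  x_2 ← (1−ω)·-2.0000 + ω·0.6686 = -0.4255
  x_3: GS value = (7 - (-3)·2.1066 - (-2)·-0.4255) / (8) = 1.5586;  x_3 ← (1−ω)·-1.5000 + ω·1.5586 = 0.3046

(2.1066, -0.4255, 0.3046)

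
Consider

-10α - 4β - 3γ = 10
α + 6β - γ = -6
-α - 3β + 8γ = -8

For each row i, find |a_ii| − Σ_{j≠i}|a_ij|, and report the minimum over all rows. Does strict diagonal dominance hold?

3

row 1: |-10| − (4+3) = 3
row 2: |6| − (1+1) = 4
row 3: |8| − (1+3) = 4
minimum over rows = 3 → strictly diagonally dominant (convergence guaranteed)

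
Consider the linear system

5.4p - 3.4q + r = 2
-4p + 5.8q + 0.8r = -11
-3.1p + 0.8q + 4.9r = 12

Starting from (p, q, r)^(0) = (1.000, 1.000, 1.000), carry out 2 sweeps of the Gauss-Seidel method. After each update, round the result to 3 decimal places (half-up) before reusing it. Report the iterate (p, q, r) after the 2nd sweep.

Iteration 1:
  p = (2 - (-3.4)·1.000 - (1)·1.000) / (5.4) = 0.815
  q = (-11 - (-4)·0.815 - (0.8)·1.000) / (5.8) = -1.472
  r = (12 - (-3.1)·0.815 - (0.8)·-1.472) / (4.9) = 3.205
Iteration 2:
  p = (2 - (-3.4)·-1.472 - (1)·3.205) / (5.4) = -1.150
  q = (-11 - (-4)·-1.150 - (0.8)·3.205) / (5.8) = -3.132
  r = (12 - (-3.1)·-1.150 - (0.8)·-3.132) / (4.9) = 2.233

(-1.150, -3.132, 2.233)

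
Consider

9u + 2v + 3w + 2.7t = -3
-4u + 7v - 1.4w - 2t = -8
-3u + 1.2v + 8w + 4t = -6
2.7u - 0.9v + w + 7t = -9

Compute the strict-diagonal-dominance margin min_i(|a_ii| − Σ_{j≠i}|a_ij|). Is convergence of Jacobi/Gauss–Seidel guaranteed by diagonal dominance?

-0.4

row 1: |9| − (2+3+2.7) = 1.3
row 2: |7| − (4+1.4+2) = -0.4
row 3: |8| − (3+1.2+4) = -0.2
row 4: |7| − (2.7+0.9+1) = 2.4
minimum over rows = -0.4 → not strictly diagonally dominant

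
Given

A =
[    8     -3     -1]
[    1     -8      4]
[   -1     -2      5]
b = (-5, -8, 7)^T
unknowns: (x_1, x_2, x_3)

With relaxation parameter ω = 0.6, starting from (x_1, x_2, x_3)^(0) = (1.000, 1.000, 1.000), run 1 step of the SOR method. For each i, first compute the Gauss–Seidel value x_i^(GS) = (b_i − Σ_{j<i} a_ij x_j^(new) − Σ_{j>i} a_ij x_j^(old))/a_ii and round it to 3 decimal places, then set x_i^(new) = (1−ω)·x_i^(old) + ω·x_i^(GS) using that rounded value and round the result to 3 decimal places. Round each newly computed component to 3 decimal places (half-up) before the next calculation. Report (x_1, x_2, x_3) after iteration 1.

(0.325, 1.325, 1.597)

Iteration 1:
  x_1: GS value = (-5 - (-3)·1.000 - (-1)·1.000) / (8) = -0.125;  x_1 ← (1−ω)·1.000 + ω·-0.125 = 0.325
  x_2: GS value = (-8 - (1)·0.325 - (4)·1.000) / (-8) = 1.541;  x_2 ← (1−ω)·1.000 + ω·1.541 = 1.325
  x_3: GS value = (7 - (-1)·0.325 - (-2)·1.325) / (5) = 1.995;  x_3 ← (1−ω)·1.000 + ω·1.995 = 1.597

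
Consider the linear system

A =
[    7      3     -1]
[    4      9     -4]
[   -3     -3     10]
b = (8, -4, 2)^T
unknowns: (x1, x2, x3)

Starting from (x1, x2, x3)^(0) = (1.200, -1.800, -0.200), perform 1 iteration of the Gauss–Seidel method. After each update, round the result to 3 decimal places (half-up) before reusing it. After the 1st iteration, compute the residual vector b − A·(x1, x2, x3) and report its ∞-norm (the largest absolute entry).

Iteration 1:
  x1 = (8 - (3)·-1.800 - (-1)·-0.200) / (7) = 1.886
  x2 = (-4 - (4)·1.886 - (-4)·-0.200) / (9) = -1.372
  x3 = (2 - (-3)·1.886 - (-3)·-1.372) / (10) = 0.354
Residual b − A·x = (-0.732, 2.220, 0.002); ∞-norm = 2.220

2.220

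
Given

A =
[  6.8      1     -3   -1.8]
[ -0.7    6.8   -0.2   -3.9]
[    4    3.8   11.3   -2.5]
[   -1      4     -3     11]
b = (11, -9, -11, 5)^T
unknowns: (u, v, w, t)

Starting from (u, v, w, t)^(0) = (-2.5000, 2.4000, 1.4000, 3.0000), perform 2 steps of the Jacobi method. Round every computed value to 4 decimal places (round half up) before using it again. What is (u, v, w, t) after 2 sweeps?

Iteration 1:
  u = (11 - (1)·2.4000 - (-3)·1.4000 - (-1.8)·3.0000) / (6.8) = 2.6765
  v = (-9 - (-0.7)·-2.5000 - (-0.2)·1.4000 - (-3.9)·3.0000) / (6.8) = 0.1809
  w = (-11 - (4)·-2.5000 - (3.8)·2.4000 - (-2.5)·3.0000) / (11.3) = -0.2319
  t = (5 - (-1)·-2.5000 - (4)·2.4000 - (-3)·1.4000) / (11) = -0.2636
Iteration 2:
  u = (11 - (1)·0.1809 - (-3)·-0.2319 - (-1.8)·-0.2636) / (6.8) = 1.4190
  v = (-9 - (-0.7)·2.6765 - (-0.2)·-0.2319 - (-3.9)·-0.2636) / (6.8) = -1.2060
  w = (-11 - (4)·2.6765 - (3.8)·0.1809 - (-2.5)·-0.2636) / (11.3) = -2.0400
  t = (5 - (-1)·2.6765 - (4)·0.1809 - (-3)·-0.2319) / (11) = 0.5688

(1.4190, -1.2060, -2.0400, 0.5688)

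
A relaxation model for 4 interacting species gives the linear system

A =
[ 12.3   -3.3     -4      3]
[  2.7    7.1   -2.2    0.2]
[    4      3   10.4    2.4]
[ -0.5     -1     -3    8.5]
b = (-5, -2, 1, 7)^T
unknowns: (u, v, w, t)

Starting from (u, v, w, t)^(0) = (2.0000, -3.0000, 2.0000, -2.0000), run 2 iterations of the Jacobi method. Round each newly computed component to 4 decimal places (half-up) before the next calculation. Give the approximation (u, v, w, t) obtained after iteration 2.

Iteration 1:
  u = (-5 - (-3.3)·-3.0000 - (-4)·2.0000 - (3)·-2.0000) / (12.3) = -0.0732
  v = (-2 - (2.7)·2.0000 - (-2.2)·2.0000 - (0.2)·-2.0000) / (7.1) = -0.3662
  w = (1 - (4)·2.0000 - (3)·-3.0000 - (2.4)·-2.0000) / (10.4) = 0.6538
  t = (7 - (-0.5)·2.0000 - (-1)·-3.0000 - (-3)·2.0000) / (8.5) = 1.2941
Iteration 2:
  u = (-5 - (-3.3)·-0.3662 - (-4)·0.6538 - (3)·1.2941) / (12.3) = -0.6078
  v = (-2 - (2.7)·-0.0732 - (-2.2)·0.6538 - (0.2)·1.2941) / (7.1) = -0.0877
  w = (1 - (4)·-0.0732 - (3)·-0.3662 - (2.4)·1.2941) / (10.4) = -0.0687
  t = (7 - (-0.5)·-0.0732 - (-1)·-0.3662 - (-3)·0.6538) / (8.5) = 1.0069

(-0.6078, -0.0877, -0.0687, 1.0069)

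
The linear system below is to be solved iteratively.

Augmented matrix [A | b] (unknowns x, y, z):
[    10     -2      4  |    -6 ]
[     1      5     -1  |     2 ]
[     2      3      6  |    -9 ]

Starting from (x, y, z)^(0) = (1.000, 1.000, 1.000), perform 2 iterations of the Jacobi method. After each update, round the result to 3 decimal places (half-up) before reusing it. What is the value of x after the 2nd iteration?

Iteration 1:
  x = (-6 - (-2)·1.000 - (4)·1.000) / (10) = -0.800
  y = (2 - (1)·1.000 - (-1)·1.000) / (5) = 0.400
  z = (-9 - (2)·1.000 - (3)·1.000) / (6) = -2.333
Iteration 2:
  x = (-6 - (-2)·0.400 - (4)·-2.333) / (10) = 0.413
  y = (2 - (1)·-0.800 - (-1)·-2.333) / (5) = 0.093
  z = (-9 - (2)·-0.800 - (3)·0.400) / (6) = -1.433

0.413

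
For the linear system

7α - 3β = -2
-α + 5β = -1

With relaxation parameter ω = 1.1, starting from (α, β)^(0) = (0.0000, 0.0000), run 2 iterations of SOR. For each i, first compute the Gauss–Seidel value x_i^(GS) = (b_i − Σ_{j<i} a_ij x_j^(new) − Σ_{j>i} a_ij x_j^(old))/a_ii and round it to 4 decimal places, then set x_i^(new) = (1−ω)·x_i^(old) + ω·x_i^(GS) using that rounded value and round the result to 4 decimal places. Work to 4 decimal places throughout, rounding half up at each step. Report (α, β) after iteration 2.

Iteration 1:
  α: GS value = (-2 - (-3)·0.0000) / (7) = -0.2857;  α ← (1−ω)·0.0000 + ω·-0.2857 = -0.3143
  β: GS value = (-1 - (-1)·-0.3143) / (5) = -0.2629;  β ← (1−ω)·0.0000 + ω·-0.2629 = -0.2892
Iteration 2:
  α: GS value = (-2 - (-3)·-0.2892) / (7) = -0.4097;  α ← (1−ω)·-0.3143 + ω·-0.4097 = -0.4192
  β: GS value = (-1 - (-1)·-0.4192) / (5) = -0.2838;  β ← (1−ω)·-0.2892 + ω·-0.2838 = -0.2833

(-0.4192, -0.2833)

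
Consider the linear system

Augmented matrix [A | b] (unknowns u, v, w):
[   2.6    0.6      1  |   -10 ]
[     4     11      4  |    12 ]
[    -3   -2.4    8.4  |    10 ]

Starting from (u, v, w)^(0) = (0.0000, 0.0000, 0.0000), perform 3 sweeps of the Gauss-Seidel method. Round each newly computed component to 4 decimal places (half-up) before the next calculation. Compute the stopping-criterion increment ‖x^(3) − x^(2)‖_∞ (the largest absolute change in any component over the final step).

Iteration 1:
  u = (-10 - (0.6)·0.0000 - (1)·0.0000) / (2.6) = -3.8462
  v = (12 - (4)·-3.8462 - (4)·0.0000) / (11) = 2.4895
  w = (10 - (-3)·-3.8462 - (-2.4)·2.4895) / (8.4) = 0.5281
Iteration 2:
  u = (-10 - (0.6)·2.4895 - (1)·0.5281) / (2.6) = -4.6238
  v = (12 - (4)·-4.6238 - (4)·0.5281) / (11) = 2.5803
  w = (10 - (-3)·-4.6238 - (-2.4)·2.5803) / (8.4) = 0.2763
Iteration 3:
  u = (-10 - (0.6)·2.5803 - (1)·0.2763) / (2.6) = -4.5479
  v = (12 - (4)·-4.5479 - (4)·0.2763) / (11) = 2.6442
  w = (10 - (-3)·-4.5479 - (-2.4)·2.6442) / (8.4) = 0.3217
Change: (0.0759, 0.0639, 0.0454) → max |·| = 0.0759

0.0759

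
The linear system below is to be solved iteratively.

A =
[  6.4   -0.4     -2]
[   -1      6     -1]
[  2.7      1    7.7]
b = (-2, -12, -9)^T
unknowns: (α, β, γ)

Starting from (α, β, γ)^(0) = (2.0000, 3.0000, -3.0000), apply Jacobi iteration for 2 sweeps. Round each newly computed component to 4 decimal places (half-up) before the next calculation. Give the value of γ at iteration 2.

-0.5149

Iteration 1:
  α = (-2 - (-0.4)·3.0000 - (-2)·-3.0000) / (6.4) = -1.0625
  β = (-12 - (-1)·2.0000 - (-1)·-3.0000) / (6) = -2.1667
  γ = (-9 - (2.7)·2.0000 - (1)·3.0000) / (7.7) = -2.2597
Iteration 2:
  α = (-2 - (-0.4)·-2.1667 - (-2)·-2.2597) / (6.4) = -1.1541
  β = (-12 - (-1)·-1.0625 - (-1)·-2.2597) / (6) = -2.5537
  γ = (-9 - (2.7)·-1.0625 - (1)·-2.1667) / (7.7) = -0.5149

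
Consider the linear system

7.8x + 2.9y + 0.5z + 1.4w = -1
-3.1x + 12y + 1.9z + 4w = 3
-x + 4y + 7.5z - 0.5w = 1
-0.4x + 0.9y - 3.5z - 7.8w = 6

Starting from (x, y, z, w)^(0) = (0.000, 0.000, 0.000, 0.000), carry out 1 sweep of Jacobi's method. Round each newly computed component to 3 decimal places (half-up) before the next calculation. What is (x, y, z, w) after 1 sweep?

Iteration 1:
  x = (-1 - (2.9)·0.000 - (0.5)·0.000 - (1.4)·0.000) / (7.8) = -0.128
  y = (3 - (-3.1)·0.000 - (1.9)·0.000 - (4)·0.000) / (12) = 0.250
  z = (1 - (-1)·0.000 - (4)·0.000 - (-0.5)·0.000) / (7.5) = 0.133
  w = (6 - (-0.4)·0.000 - (0.9)·0.000 - (-3.5)·0.000) / (-7.8) = -0.769

(-0.128, 0.250, 0.133, -0.769)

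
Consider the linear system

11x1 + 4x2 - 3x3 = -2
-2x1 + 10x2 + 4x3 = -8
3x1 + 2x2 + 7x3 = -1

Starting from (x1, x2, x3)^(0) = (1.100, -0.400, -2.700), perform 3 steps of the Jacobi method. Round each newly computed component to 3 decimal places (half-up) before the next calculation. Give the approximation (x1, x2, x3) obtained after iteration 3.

Iteration 1:
  x1 = (-2 - (4)·-0.400 - (-3)·-2.700) / (11) = -0.773
  x2 = (-8 - (-2)·1.100 - (4)·-2.700) / (10) = 0.500
  x3 = (-1 - (3)·1.100 - (2)·-0.400) / (7) = -0.500
Iteration 2:
  x1 = (-2 - (4)·0.500 - (-3)·-0.500) / (11) = -0.500
  x2 = (-8 - (-2)·-0.773 - (4)·-0.500) / (10) = -0.755
  x3 = (-1 - (3)·-0.773 - (2)·0.500) / (7) = 0.046
Iteration 3:
  x1 = (-2 - (4)·-0.755 - (-3)·0.046) / (11) = 0.105
  x2 = (-8 - (-2)·-0.500 - (4)·0.046) / (10) = -0.918
  x3 = (-1 - (3)·-0.500 - (2)·-0.755) / (7) = 0.287

(0.105, -0.918, 0.287)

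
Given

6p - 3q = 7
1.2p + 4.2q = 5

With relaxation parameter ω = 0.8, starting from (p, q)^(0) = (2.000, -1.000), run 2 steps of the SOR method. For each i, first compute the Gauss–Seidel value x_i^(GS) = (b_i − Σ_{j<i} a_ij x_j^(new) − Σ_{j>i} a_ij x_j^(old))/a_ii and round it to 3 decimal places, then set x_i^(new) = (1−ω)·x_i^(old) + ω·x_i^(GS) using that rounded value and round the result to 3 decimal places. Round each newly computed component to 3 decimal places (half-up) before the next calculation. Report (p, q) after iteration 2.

Iteration 1:
  p: GS value = (7 - (-3)·-1.000) / (6) = 0.667;  p ← (1−ω)·2.000 + ω·0.667 = 0.934
  q: GS value = (5 - (1.2)·0.934) / (4.2) = 0.924;  q ← (1−ω)·-1.000 + ω·0.924 = 0.539
Iteration 2:
  p: GS value = (7 - (-3)·0.539) / (6) = 1.436;  p ← (1−ω)·0.934 + ω·1.436 = 1.336
  q: GS value = (5 - (1.2)·1.336) / (4.2) = 0.809;  q ← (1−ω)·0.539 + ω·0.809 = 0.755

(1.336, 0.755)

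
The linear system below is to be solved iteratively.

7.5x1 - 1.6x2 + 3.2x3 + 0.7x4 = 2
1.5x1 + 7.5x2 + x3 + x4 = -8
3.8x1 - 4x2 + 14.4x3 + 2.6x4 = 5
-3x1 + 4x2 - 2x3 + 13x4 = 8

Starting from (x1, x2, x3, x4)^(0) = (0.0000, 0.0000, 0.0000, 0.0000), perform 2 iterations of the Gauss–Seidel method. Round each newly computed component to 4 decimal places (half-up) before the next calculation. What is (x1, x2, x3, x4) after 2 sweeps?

(-0.0525, -1.1871, -0.1522, 0.9451)

Iteration 1:
  x1 = (2 - (-1.6)·0.0000 - (3.2)·0.0000 - (0.7)·0.0000) / (7.5) = 0.2667
  x2 = (-8 - (1.5)·0.2667 - (1)·0.0000 - (1)·0.0000) / (7.5) = -1.1200
  x3 = (5 - (3.8)·0.2667 - (-4)·-1.1200 - (2.6)·0.0000) / (14.4) = -0.0343
  x4 = (8 - (-3)·0.2667 - (4)·-1.1200 - (-2)·-0.0343) / (13) = 1.0163
Iteration 2:
  x1 = (2 - (-1.6)·-1.1200 - (3.2)·-0.0343 - (0.7)·1.0163) / (7.5) = -0.0525
  x2 = (-8 - (1.5)·-0.0525 - (1)·-0.0343 - (1)·1.0163) / (7.5) = -1.1871
  x3 = (5 - (3.8)·-0.0525 - (-4)·-1.1871 - (2.6)·1.0163) / (14.4) = -0.1522
  x4 = (8 - (-3)·-0.0525 - (4)·-1.1871 - (-2)·-0.1522) / (13) = 0.9451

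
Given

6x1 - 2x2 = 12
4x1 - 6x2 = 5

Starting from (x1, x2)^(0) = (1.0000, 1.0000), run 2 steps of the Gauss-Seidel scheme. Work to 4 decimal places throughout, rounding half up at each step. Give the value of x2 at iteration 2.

Iteration 1:
  x1 = (12 - (-2)·1.0000) / (6) = 2.3333
  x2 = (5 - (4)·2.3333) / (-6) = 0.7222
Iteration 2:
  x1 = (12 - (-2)·0.7222) / (6) = 2.2407
  x2 = (5 - (4)·2.2407) / (-6) = 0.6605

0.6605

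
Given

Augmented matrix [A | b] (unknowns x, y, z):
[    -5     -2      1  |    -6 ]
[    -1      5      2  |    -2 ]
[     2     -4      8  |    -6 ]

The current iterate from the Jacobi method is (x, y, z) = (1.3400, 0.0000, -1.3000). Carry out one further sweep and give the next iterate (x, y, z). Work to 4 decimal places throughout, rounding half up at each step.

One sweep:
  x = (-6 - (-2)·0.0000 - (1)·-1.3000) / (-5) = 0.9400
  y = (-2 - (-1)·1.3400 - (2)·-1.3000) / (5) = 0.3880
  z = (-6 - (2)·1.3400 - (-4)·0.0000) / (8) = -1.0850

(0.9400, 0.3880, -1.0850)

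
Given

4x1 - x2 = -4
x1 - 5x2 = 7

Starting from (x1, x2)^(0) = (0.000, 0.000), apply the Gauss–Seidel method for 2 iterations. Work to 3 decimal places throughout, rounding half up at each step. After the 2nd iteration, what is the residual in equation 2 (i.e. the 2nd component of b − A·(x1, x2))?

0.000

Iteration 1:
  x1 = (-4 - (-1)·0.000) / (4) = -1.000
  x2 = (7 - (1)·-1.000) / (-5) = -1.600
Iteration 2:
  x1 = (-4 - (-1)·-1.600) / (4) = -1.400
  x2 = (7 - (1)·-1.400) / (-5) = -1.680
Residual b − A·x = (-0.080, 0.000)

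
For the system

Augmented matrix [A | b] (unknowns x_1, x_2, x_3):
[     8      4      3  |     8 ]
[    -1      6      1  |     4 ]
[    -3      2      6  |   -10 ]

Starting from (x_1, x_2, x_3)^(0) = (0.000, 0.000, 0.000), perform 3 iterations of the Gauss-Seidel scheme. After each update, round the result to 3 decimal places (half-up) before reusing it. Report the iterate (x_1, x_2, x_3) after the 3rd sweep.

Iteration 1:
  x_1 = (8 - (4)·0.000 - (3)·0.000) / (8) = 1.000
  x_2 = (4 - (-1)·1.000 - (1)·0.000) / (6) = 0.833
  x_3 = (-10 - (-3)·1.000 - (2)·0.833) / (6) = -1.444
Iteration 2:
  x_1 = (8 - (4)·0.833 - (3)·-1.444) / (8) = 1.125
  x_2 = (4 - (-1)·1.125 - (1)·-1.444) / (6) = 1.095
  x_3 = (-10 - (-3)·1.125 - (2)·1.095) / (6) = -1.469
Iteration 3:
  x_1 = (8 - (4)·1.095 - (3)·-1.469) / (8) = 1.003
  x_2 = (4 - (-1)·1.003 - (1)·-1.469) / (6) = 1.079
  x_3 = (-10 - (-3)·1.003 - (2)·1.079) / (6) = -1.525

(1.003, 1.079, -1.525)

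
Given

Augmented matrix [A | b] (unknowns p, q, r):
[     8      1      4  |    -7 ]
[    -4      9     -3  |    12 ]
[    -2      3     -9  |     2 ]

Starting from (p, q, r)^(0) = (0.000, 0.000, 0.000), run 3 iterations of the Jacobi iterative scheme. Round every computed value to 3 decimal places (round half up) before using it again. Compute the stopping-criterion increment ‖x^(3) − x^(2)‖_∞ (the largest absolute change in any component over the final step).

0.261

Iteration 1:
  p = (-7 - (1)·0.000 - (4)·0.000) / (8) = -0.875
  q = (12 - (-4)·0.000 - (-3)·0.000) / (9) = 1.333
  r = (2 - (-2)·0.000 - (3)·0.000) / (-9) = -0.222
Iteration 2:
  p = (-7 - (1)·1.333 - (4)·-0.222) / (8) = -0.931
  q = (12 - (-4)·-0.875 - (-3)·-0.222) / (9) = 0.870
  r = (2 - (-2)·-0.875 - (3)·1.333) / (-9) = 0.417
Iteration 3:
  p = (-7 - (1)·0.870 - (4)·0.417) / (8) = -1.192
  q = (12 - (-4)·-0.931 - (-3)·0.417) / (9) = 1.059
  r = (2 - (-2)·-0.931 - (3)·0.870) / (-9) = 0.275
Change: (-0.261, 0.189, -0.142) → max |·| = 0.261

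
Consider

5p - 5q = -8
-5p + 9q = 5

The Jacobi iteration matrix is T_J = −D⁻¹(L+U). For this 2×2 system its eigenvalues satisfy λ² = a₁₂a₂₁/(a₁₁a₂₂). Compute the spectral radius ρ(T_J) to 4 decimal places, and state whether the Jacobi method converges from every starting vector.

a₁₂a₂₁/(a₁₁a₂₂) = (-5)·(-5) / ((5)·(9)) = 0.555556
ρ = √|0.555556| = √0.555556 = 0.7454
ρ < 1, so Jacobi converges

0.7454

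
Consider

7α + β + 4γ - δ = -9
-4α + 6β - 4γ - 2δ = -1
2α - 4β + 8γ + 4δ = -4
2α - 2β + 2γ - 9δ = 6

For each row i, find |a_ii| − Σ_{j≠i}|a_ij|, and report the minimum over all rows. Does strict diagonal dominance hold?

row 1: |7| − (1+4+1) = 1
row 2: |6| − (4+4+2) = -4
row 3: |8| − (2+4+4) = -2
row 4: |-9| − (2+2+2) = 3
minimum over rows = -4 → not strictly diagonally dominant

-4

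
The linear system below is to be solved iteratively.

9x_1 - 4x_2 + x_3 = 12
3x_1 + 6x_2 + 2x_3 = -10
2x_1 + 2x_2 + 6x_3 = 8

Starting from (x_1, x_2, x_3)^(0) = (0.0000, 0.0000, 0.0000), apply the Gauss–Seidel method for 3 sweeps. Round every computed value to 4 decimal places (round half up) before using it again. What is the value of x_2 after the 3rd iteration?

Iteration 1:
  x_1 = (12 - (-4)·0.0000 - (1)·0.0000) / (9) = 1.3333
  x_2 = (-10 - (3)·1.3333 - (2)·0.0000) / (6) = -2.3333
  x_3 = (8 - (2)·1.3333 - (2)·-2.3333) / (6) = 1.6667
Iteration 2:
  x_1 = (12 - (-4)·-2.3333 - (1)·1.6667) / (9) = 0.1111
  x_2 = (-10 - (3)·0.1111 - (2)·1.6667) / (6) = -2.2778
  x_3 = (8 - (2)·0.1111 - (2)·-2.2778) / (6) = 2.0556
Iteration 3:
  x_1 = (12 - (-4)·-2.2778 - (1)·2.0556) / (9) = 0.0926
  x_2 = (-10 - (3)·0.0926 - (2)·2.0556) / (6) = -2.3982
  x_3 = (8 - (2)·0.0926 - (2)·-2.3982) / (6) = 2.1019

-2.3982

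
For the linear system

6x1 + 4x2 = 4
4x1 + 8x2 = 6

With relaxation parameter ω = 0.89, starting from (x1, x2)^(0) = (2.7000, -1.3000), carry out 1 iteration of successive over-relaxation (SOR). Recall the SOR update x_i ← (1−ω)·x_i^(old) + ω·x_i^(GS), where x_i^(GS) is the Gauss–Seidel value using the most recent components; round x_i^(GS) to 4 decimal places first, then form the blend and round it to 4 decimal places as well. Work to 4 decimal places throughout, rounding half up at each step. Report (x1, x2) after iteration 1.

(1.6616, -0.2149)

Iteration 1:
  x1: GS value = (4 - (4)·-1.3000) / (6) = 1.5333;  x1 ← (1−ω)·2.7000 + ω·1.5333 = 1.6616
  x2: GS value = (6 - (4)·1.6616) / (8) = -0.0808;  x2 ← (1−ω)·-1.3000 + ω·-0.0808 = -0.2149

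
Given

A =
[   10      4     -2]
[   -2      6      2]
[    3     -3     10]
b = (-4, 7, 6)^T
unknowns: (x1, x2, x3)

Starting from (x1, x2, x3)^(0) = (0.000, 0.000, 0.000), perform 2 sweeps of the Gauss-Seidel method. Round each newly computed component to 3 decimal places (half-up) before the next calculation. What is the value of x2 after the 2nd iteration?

Iteration 1:
  x1 = (-4 - (4)·0.000 - (-2)·0.000) / (10) = -0.400
  x2 = (7 - (-2)·-0.400 - (2)·0.000) / (6) = 1.033
  x3 = (6 - (3)·-0.400 - (-3)·1.033) / (10) = 1.030
Iteration 2:
  x1 = (-4 - (4)·1.033 - (-2)·1.030) / (10) = -0.607
  x2 = (7 - (-2)·-0.607 - (2)·1.030) / (6) = 0.621
  x3 = (6 - (3)·-0.607 - (-3)·0.621) / (10) = 0.968

0.621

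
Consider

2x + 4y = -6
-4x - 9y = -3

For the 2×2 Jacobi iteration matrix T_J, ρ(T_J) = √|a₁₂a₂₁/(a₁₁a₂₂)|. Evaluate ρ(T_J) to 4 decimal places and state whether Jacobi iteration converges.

0.9428

a₁₂a₂₁/(a₁₁a₂₂) = (4)·(-4) / ((2)·(-9)) = 0.888889
ρ = √|0.888889| = √0.888889 = 0.9428
ρ < 1, so Jacobi converges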